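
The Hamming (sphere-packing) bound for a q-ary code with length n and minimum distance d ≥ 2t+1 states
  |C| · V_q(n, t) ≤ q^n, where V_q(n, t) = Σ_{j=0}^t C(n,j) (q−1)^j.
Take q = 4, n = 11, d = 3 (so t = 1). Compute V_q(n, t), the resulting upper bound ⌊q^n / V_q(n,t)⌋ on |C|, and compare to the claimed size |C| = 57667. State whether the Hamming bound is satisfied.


V_q(n, t) = 34, q^n = 4194304, Hamming bound = 123361, |C| = 57667 ≤ bound (satisfied).

Step 1: Compute V_q(n, t) = Σ_{j=0}^1 C(n, j) (q−1)^j.
  j = 0: C(11,0)·(3)^0 = 1·1 = 1.
  j = 1: C(11,1)·(3)^1 = 11·3 = 33.
  V_q(n, t) = 1 + 33 = 34.
Step 2: q^n = 4^11 = 4194304.
Step 3: Hamming bound ⌊q^n / V_q(n,t)⌋ = ⌊4194304/34⌋ = 123361.
Step 4: Compare |C| = 57667 to 123361: satisfied.
The claimed |C| lies below the Hamming bound.


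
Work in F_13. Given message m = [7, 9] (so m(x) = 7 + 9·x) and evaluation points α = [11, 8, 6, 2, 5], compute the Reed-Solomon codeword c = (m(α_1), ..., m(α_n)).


c = [2, 1, 9, 12, 0]

Message polynomial: m(x) = 7 + 9·x (mod 13).
For each evaluation point α_i, compute m(α_i) mod 13:
  α_1 = 11: Horner steps 9 → 2, so m(11) = 2.
  α_2 = 8: Horner steps 9 → 1, so m(8) = 1.
  α_3 = 6: Horner steps 9 → 9, so m(6) = 9.
  α_4 = 2: Horner steps 9 → 12, so m(2) = 12.
  α_5 = 5: Horner steps 9 → 0, so m(5) = 0.
Codeword c = [2, 1, 9, 12, 0] ∈ F_13^5.


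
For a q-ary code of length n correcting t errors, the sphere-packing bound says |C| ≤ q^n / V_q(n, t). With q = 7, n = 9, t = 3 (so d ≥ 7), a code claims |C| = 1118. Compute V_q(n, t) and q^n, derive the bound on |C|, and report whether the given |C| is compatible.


V_q(n, t) = 19495, q^n = 40353607, Hamming bound = 2069, |C| = 1118 ≤ bound (satisfied).

Step 1: Compute V_q(n, t) = Σ_{j=0}^3 C(n, j) (q−1)^j.
  j = 0: C(9,0)·(6)^0 = 1·1 = 1.
  j = 1: C(9,1)·(6)^1 = 9·6 = 54.
  j = 2: C(9,2)·(6)^2 = 36·36 = 1296.
  j = 3: C(9,3)·(6)^3 = 84·216 = 18144.
  V_q(n, t) = 1 + 54 + 1296 + 18144 = 19495.
Step 2: q^n = 7^9 = 40353607.
Step 3: Hamming bound ⌊q^n / V_q(n,t)⌋ = ⌊40353607/19495⌋ = 2069.
Step 4: Compare |C| = 1118 to 2069: satisfied.
The claimed |C| lies below the Hamming bound.


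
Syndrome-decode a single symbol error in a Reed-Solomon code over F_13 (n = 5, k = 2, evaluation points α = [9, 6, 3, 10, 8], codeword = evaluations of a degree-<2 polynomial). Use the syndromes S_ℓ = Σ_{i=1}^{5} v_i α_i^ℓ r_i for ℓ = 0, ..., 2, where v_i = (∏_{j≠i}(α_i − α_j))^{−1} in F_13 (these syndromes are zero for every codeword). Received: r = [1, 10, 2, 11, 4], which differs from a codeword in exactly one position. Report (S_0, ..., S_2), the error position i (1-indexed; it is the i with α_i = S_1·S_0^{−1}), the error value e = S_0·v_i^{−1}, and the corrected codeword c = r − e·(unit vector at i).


S = (8, 11, 7), error at position 3, error magnitude e = 9, c = [1, 10, 6, 11, 4].

Step 1: column multipliers v_i = (∏_{j≠i}(α_i − α_j))^{−1} mod 13.
  i = 1 (α = 9): (9−6)(9−3)(9−10)(9−8) = 3·6·(−1)·1 = −18 ≡ 8, so v_1 = 8^{−1} = 5 (mod 13).
  i = 2 (α = 6): (6−9)(6−3)(6−10)(6−8) = (−3)·3·(−4)·(−2) = −72 ≡ 6, so v_2 = 6^{−1} = 11 (mod 13).
  i = 3 (α = 3): (3−9)(3−6)(3−10)(3−8) = (−6)·(−3)·(−7)·(−5) = 630 ≡ 6, so v_3 = 6^{−1} = 11 (mod 13).
  i = 4 (α = 10): (10−9)(10−6)(10−3)(10−8) = 1·4·7·2 = 56 ≡ 4, so v_4 = 4^{−1} = 10 (mod 13).
  i = 5 (α = 8): (8−9)(8−6)(8−3)(8−10) = (−1)·2·5·(−2) = 20 ≡ 7, so v_5 = 7^{−1} = 2 (mod 13).
  v = [5, 11, 11, 10, 2].
Step 2: syndromes of r = [1, 10, 2, 11, 4] (all sums mod 13).
  S_0 = Σ v_i r_i = 5·1 + 11·10 + 11·2 + 10·11 + 2·4 = 255 ≡ 8.
  S_1 = Σ v_i α_i r_i = 5·9·1 + 11·6·10 + 11·3·2 + 10·10·11 + 2·8·4 = 1935 ≡ 11.
  α_i^2 mod 13 = [3, 10, 9, 9, 12].
  S_2 = Σ v_i α_i^2 r_i = 5·3·1 + 11·10·10 + 11·9·2 + 10·9·11 + 2·12·4 = 2399 ≡ 7.
  S = (8, 11, 7) ≠ 0, so r is not a codeword (an error is present).
Step 3: locate the error. For a single error e at position i, S_ℓ = v_i·e·α_i^ℓ, so α_err = S_1/S_0.
  S_0^{−1} = 8^{−1} = 5 (mod 13), so α_err = 11·5 = 55 ≡ 3 = α_3. Error position i = 3.
  Consistency check: S_2/S_1 = 7·6 = 42 ≡ 3 = α_err ✓ (single-error assumption holds).
Step 4: error magnitude e = S_0/v_3 = S_0·∏_{j≠3}(α_3 − α_j) = 8·6 = 48 ≡ 9 (mod 13).
Step 5: correct position 3: c_3 = r_3 − e = 2 − 9 ≡ 6 (mod 13). Hence c = [1, 10, 6, 11, 4].
  Check: interpolating c through the α_i gives m(x) = 2 + 10·x (degree < 2) with m(α_i) = c_i for every i, so c is indeed a codeword.


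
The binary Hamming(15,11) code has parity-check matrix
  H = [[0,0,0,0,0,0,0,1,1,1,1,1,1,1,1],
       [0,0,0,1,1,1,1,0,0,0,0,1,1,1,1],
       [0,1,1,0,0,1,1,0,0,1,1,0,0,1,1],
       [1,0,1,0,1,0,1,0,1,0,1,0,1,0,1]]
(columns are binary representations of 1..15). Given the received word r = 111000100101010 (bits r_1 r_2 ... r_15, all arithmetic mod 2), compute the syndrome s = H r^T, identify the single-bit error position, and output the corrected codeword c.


s = (1, 1, 1, 1)^T, error position = 15, corrected codeword c = 111000100101011

Compute s = H r^T mod 2 one row at a time:
  s_1 = 0 + 0 + 1 + 0 + 1 + 0 + 1 + 0 = 3 ≡ 1 (mod 2).
  s_2 = 0 + 0 + 0 + 1 + 1 + 0 + 1 + 0 = 3 ≡ 1 (mod 2).
  s_3 = 1 + 1 + 0 + 1 + 1 + 0 + 1 + 0 = 5 ≡ 1 (mod 2).
  s_4 = 1 + 1 + 0 + 1 + 0 + 0 + 0 + 0 = 3 ≡ 1 (mod 2).
s = (1, 1, 1, 1)^T — this equals column 15 of H (binary 1111), so error is at position 15.
Correct: flip bit 15 of r = 111000100101010 to get c = 111000100101011.


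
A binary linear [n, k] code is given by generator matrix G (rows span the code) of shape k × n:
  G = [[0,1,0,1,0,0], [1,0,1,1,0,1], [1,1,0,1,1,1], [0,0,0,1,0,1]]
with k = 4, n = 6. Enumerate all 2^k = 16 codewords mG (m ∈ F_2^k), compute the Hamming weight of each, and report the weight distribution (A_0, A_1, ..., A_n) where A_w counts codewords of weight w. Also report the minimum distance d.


Weight distribution: A_0 = 1, A_2 = 4, A_3 = 6, A_4 = 3, A_5 = 2. Minimum distance d = 2.

Enumerate all 2^4 = 16 messages m ∈ F_2^4.
For each, compute codeword c = mG in F_2^6, then tally its weight.
  m = 0000 → c = 000000, weight = 0.
  m = 1000 → c = 010100, weight = 2.
  m = 0100 → c = 101101, weight = 4.
  m = 1100 → c = 111001, weight = 4.
  m = 0010 → c = 110111, weight = 5.
  m = 1010 → c = 100011, weight = 3.
  m = 0110 → c = 011010, weight = 3.
  m = 1110 → c = 001110, weight = 3.
  m = 0001 → c = 000101, weight = 2.
  m = 1001 → c = 010001, weight = 2.
  m = 0101 → c = 101000, weight = 2.
  m = 1101 → c = 111100, weight = 4.
  m = 0011 → c = 110010, weight = 3.
  m = 1011 → c = 100110, weight = 3.
  m = 0111 → c = 011111, weight = 5.
  m = 1111 → c = 001011, weight = 3.
Tally weights:
  weight 0: 1 codewords.
  weight 2: 4 codewords.
  weight 3: 6 codewords.
  weight 4: 3 codewords.
  weight 5: 2 codewords.
Minimum distance d = smallest w > 0 with A_w > 0 = 2.
Sanity: Σ A_w = 16 = 2^4 = 16 ✓.


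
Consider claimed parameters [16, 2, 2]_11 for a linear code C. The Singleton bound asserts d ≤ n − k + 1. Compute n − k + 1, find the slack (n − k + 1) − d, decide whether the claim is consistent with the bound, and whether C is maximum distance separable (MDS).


Singleton RHS = n − k + 1 = 15, slack = 13, bound satisfied, not MDS.

Singleton bound: d ≤ n − k + 1.
Here n = 16, k = 2, so n − k + 1 = 15.
Given d = 2, check d ≤ 15: YES.
Slack = (n − k + 1) − d = 13.
The code is NOT MDS (slack = 13 > 0).
Description: the claimed parameters are [16, 2, 2]_11; such a code would be non-MDS.


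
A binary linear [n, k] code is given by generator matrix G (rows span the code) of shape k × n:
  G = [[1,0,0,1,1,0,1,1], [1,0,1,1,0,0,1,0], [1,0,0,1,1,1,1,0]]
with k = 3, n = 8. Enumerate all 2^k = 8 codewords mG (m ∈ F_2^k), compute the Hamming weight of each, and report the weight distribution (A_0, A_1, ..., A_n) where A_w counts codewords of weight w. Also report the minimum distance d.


Weight distribution: A_0 = 1, A_2 = 1, A_3 = 2, A_4 = 1, A_5 = 2, A_6 = 1. Minimum distance d = 2.

Enumerate all 2^3 = 8 messages m ∈ F_2^3.
For each, compute codeword c = mG in F_2^8, then tally its weight.
  m = 000 → c = 00000000, weight = 0.
  m = 100 → c = 10011011, weight = 5.
  m = 010 → c = 10110010, weight = 4.
  m = 110 → c = 00101001, weight = 3.
  m = 001 → c = 10011110, weight = 5.
  m = 101 → c = 00000101, weight = 2.
  m = 011 → c = 00101100, weight = 3.
  m = 111 → c = 10110111, weight = 6.
Tally weights:
  weight 0: 1 codewords.
  weight 2: 1 codewords.
  weight 3: 2 codewords.
  weight 4: 1 codewords.
  weight 5: 2 codewords.
  weight 6: 1 codewords.
Minimum distance d = smallest w > 0 with A_w > 0 = 2.
Sanity: Σ A_w = 8 = 2^3 = 8 ✓.


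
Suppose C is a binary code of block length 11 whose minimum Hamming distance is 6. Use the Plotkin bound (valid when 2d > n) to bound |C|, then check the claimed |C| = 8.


Plotkin bound M ≤ 12; given |C| = 8 ≤ bound (satisfied).

Check applicability: 2d = 12, n = 11.
2d − n = 1 > 0, so Plotkin applies.
Compute d/(2d−n) = 6/1 ≈ 6.0000.
⌊d/(2d−n)⌋ = 6.
Plotkin bound: M ≤ 2·6 = 12.
Given |C| = 8, check: satisfied.
This |C| is below the Plotkin bound.


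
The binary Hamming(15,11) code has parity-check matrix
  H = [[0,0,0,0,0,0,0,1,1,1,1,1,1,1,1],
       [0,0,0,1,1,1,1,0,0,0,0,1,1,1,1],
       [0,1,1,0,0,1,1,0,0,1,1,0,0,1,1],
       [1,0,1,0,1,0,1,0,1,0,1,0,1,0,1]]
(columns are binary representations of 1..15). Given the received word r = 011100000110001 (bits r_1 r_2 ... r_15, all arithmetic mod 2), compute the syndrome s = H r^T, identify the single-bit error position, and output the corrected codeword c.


s = (1, 0, 1, 1)^T, error position = 11, corrected codeword c = 011100000100001

Compute s = H r^T mod 2 one row at a time:
  s_1 = 0 + 0 + 1 + 1 + 0 + 0 + 0 + 1 = 3 ≡ 1 (mod 2).
  s_2 = 1 + 0 + 0 + 0 + 0 + 0 + 0 + 1 = 2 ≡ 0 (mod 2).
  s_3 = 1 + 1 + 0 + 0 + 1 + 1 + 0 + 1 = 5 ≡ 1 (mod 2).
  s_4 = 0 + 1 + 0 + 0 + 0 + 1 + 0 + 1 = 3 ≡ 1 (mod 2).
s = (1, 0, 1, 1)^T — this equals column 11 of H (binary 1011), so error is at position 11.
Correct: flip bit 11 of r = 011100000110001 to get c = 011100000100001.


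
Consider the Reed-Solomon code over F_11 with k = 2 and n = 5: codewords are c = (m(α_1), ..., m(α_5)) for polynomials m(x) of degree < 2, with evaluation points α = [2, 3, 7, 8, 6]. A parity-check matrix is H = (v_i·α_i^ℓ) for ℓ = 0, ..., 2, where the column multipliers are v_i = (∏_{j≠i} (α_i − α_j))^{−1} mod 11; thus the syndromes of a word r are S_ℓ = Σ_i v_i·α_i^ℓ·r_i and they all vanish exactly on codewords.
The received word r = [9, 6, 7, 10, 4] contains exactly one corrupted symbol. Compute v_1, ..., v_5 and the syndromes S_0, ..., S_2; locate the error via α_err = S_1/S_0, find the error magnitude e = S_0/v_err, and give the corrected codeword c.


S = (5, 10, 9), error at position 1, error magnitude e = 6, c = [3, 6, 7, 10, 4].

Step 1: column multipliers v_i = (∏_{j≠i}(α_i − α_j))^{−1} mod 11.
  i = 1 (α = 2): (2−3)(2−7)(2−8)(2−6) = (−1)·(−5)·(−6)·(−4) = 120 ≡ 10, so v_1 = 10^{−1} = 10 (mod 11).
  i = 2 (α = 3): (3−2)(3−7)(3−8)(3−6) = 1·(−4)·(−5)·(−3) = −60 ≡ 6, so v_2 = 6^{−1} = 2 (mod 11).
  i = 3 (α = 7): (7−2)(7−3)(7−8)(7−6) = 5·4·(−1)·1 = −20 ≡ 2, so v_3 = 2^{−1} = 6 (mod 11).
  i = 4 (α = 8): (8−2)(8−3)(8−7)(8−6) = 6·5·1·2 = 60 ≡ 5, so v_4 = 5^{−1} = 9 (mod 11).
  i = 5 (α = 6): (6−2)(6−3)(6−7)(6−8) = 4·3·(−1)·(−2) = 24 ≡ 2, so v_5 = 2^{−1} = 6 (mod 11).
  v = [10, 2, 6, 9, 6].
Step 2: syndromes of r = [9, 6, 7, 10, 4] (all sums mod 11).
  S_0 = Σ v_i r_i = 10·9 + 2·6 + 6·7 + 9·10 + 6·4 = 258 ≡ 5.
  S_1 = Σ v_i α_i r_i = 10·2·9 + 2·3·6 + 6·7·7 + 9·8·10 + 6·6·4 = 1374 ≡ 10.
  α_i^2 mod 11 = [4, 9, 5, 9, 3].
  S_2 = Σ v_i α_i^2 r_i = 10·4·9 + 2·9·6 + 6·5·7 + 9·9·10 + 6·3·4 = 1560 ≡ 9.
  S = (5, 10, 9) ≠ 0, so r is not a codeword (an error is present).
Step 3: locate the error. For a single error e at position i, S_ℓ = v_i·e·α_i^ℓ, so α_err = S_1/S_0.
  S_0^{−1} = 5^{−1} = 9 (mod 11), so α_err = 10·9 = 90 ≡ 2 = α_1. Error position i = 1.
  Consistency check: S_2/S_1 = 9·10 = 90 ≡ 2 = α_err ✓ (single-error assumption holds).
Step 4: error magnitude e = S_0/v_1 = S_0·∏_{j≠1}(α_1 − α_j) = 5·10 = 50 ≡ 6 (mod 11).
Step 5: correct position 1: c_1 = r_1 − e = 9 − 6 ≡ 3 (mod 11). Hence c = [3, 6, 7, 10, 4].
  Check: interpolating c through the α_i gives m(x) = 8 + 3·x (degree < 2) with m(α_i) = c_i for every i, so c is indeed a codeword.


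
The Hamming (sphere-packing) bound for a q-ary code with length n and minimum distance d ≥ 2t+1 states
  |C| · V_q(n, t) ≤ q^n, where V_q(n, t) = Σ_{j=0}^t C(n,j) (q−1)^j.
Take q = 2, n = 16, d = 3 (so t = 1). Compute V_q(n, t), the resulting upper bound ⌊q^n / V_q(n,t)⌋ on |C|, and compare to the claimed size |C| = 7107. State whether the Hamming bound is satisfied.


V_q(n, t) = 17, q^n = 65536, Hamming bound = 3855, |C| = 7107 > bound (violated).

Step 1: Compute V_q(n, t) = Σ_{j=0}^1 C(n, j) (q−1)^j.
  j = 0: C(16,0)·(1)^0 = 1·1 = 1.
  j = 1: C(16,1)·(1)^1 = 16·1 = 16.
  V_q(n, t) = 1 + 16 = 17.
Step 2: q^n = 2^16 = 65536.
Step 3: Hamming bound ⌊q^n / V_q(n,t)⌋ = ⌊65536/17⌋ = 3855.
Step 4: Compare |C| = 7107 to 3855: violated.
The claimed |C| lies above the Hamming bound, so no 2-ary code of length 16 with d ≥ 3 can have 7107 codewords.


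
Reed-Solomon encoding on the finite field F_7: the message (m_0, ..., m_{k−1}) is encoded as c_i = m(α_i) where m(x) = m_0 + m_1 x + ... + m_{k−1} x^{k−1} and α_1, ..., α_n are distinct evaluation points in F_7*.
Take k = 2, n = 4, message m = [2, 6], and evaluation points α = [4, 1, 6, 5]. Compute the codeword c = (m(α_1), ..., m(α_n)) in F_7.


c = [5, 1, 3, 4]

Message polynomial: m(x) = 2 + 6·x (mod 7).
For each evaluation point α_i, compute m(α_i) mod 7:
  α_1 = 4: Horner steps 6 → 5, so m(4) = 5.
  α_2 = 1: Horner steps 6 → 1, so m(1) = 1.
  α_3 = 6: Horner steps 6 → 3, so m(6) = 3.
  α_4 = 5: Horner steps 6 → 4, so m(5) = 4.
Codeword c = [5, 1, 3, 4] ∈ F_7^4.


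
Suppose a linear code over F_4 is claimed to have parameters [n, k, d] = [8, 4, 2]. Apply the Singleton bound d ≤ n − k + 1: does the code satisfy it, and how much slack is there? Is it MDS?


Singleton RHS = n − k + 1 = 5, slack = 3, bound satisfied, not MDS.

Singleton bound: d ≤ n − k + 1.
Here n = 8, k = 4, so n − k + 1 = 5.
Given d = 2, check d ≤ 5: YES.
Slack = (n − k + 1) − d = 3.
The code is NOT MDS (slack = 3 > 0).
Description: the claimed parameters are [8, 4, 2]_4; such a code would be non-MDS.


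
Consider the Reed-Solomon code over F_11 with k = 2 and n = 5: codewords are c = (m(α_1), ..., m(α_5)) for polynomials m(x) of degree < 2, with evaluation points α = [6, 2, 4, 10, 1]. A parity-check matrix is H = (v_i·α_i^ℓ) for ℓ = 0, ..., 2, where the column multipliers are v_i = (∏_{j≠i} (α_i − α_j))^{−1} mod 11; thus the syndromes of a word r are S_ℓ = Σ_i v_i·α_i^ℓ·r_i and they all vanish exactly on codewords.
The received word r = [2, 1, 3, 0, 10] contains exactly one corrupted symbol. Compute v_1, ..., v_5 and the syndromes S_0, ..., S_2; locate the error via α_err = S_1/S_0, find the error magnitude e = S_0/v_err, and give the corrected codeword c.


S = (4, 8, 5), error at position 2, error magnitude e = 8, c = [2, 4, 3, 0, 10].

Step 1: column multipliers v_i = (∏_{j≠i}(α_i − α_j))^{−1} mod 11.
  i = 1 (α = 6): (6−2)(6−4)(6−10)(6−1) = 4·2·(−4)·5 = −160 ≡ 5, so v_1 = 5^{−1} = 9 (mod 11).
  i = 2 (α = 2): (2−6)(2−4)(2−10)(2−1) = (−4)·(−2)·(−8)·1 = −64 ≡ 2, so v_2 = 2^{−1} = 6 (mod 11).
  i = 3 (α = 4): (4−6)(4−2)(4−10)(4−1) = (−2)·2·(−6)·3 = 72 ≡ 6, so v_3 = 6^{−1} = 2 (mod 11).
  i = 4 (α = 10): (10−6)(10−2)(10−4)(10−1) = 4·8·6·9 = 1728 ≡ 1, so v_4 = 1^{−1} = 1 (mod 11).
  i = 5 (α = 1): (1−6)(1−2)(1−4)(1−10) = (−5)·(−1)·(−3)·(−9) = 135 ≡ 3, so v_5 = 3^{−1} = 4 (mod 11).
  v = [9, 6, 2, 1, 4].
Step 2: syndromes of r = [2, 1, 3, 0, 10] (all sums mod 11).
  S_0 = Σ v_i r_i = 9·2 + 6·1 + 2·3 + 1·0 + 4·10 = 70 ≡ 4.
  S_1 = Σ v_i α_i r_i = 9·6·2 + 6·2·1 + 2·4·3 + 1·10·0 + 4·1·10 = 184 ≡ 8.
  α_i^2 mod 11 = [3, 4, 5, 1, 1].
  S_2 = Σ v_i α_i^2 r_i = 9·3·2 + 6·4·1 + 2·5·3 + 1·1·0 + 4·1·10 = 148 ≡ 5.
  S = (4, 8, 5) ≠ 0, so r is not a codeword (an error is present).
Step 3: locate the error. For a single error e at position i, S_ℓ = v_i·e·α_i^ℓ, so α_err = S_1/S_0.
  S_0^{−1} = 4^{−1} = 3 (mod 11), so α_err = 8·3 = 24 ≡ 2 = α_2. Error position i = 2.
  Consistency check: S_2/S_1 = 5·7 = 35 ≡ 2 = α_err ✓ (single-error assumption holds).
Step 4: error magnitude e = S_0/v_2 = S_0·∏_{j≠2}(α_2 − α_j) = 4·2 = 8 ≡ 8 (mod 11).
Step 5: correct position 2: c_2 = r_2 − e = 1 − 8 ≡ 4 (mod 11). Hence c = [2, 4, 3, 0, 10].
  Check: interpolating c through the α_i gives m(x) = 5 + 5·x (degree < 2) with m(α_i) = c_i for every i, so c is indeed a codeword.


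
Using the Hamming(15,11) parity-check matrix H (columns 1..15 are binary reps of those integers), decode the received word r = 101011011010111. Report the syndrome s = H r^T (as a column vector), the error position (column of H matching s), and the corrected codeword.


s = (0, 1, 1, 1)^T, error position = 7, corrected codeword c = 101011111010111

Compute s = H r^T mod 2 one row at a time:
  s_1 = 1 + 1 + 0 + 1 + 0 + 1 + 1 + 1 = 6 ≡ 0 (mod 2).
  s_2 = 0 + 1 + 1 + 0 + 0 + 1 + 1 + 1 = 5 ≡ 1 (mod 2).
  s_3 = 0 + 1 + 1 + 0 + 0 + 1 + 1 + 1 = 5 ≡ 1 (mod 2).
  s_4 = 1 + 1 + 1 + 0 + 1 + 1 + 1 + 1 = 7 ≡ 1 (mod 2).
s = (0, 1, 1, 1)^T — this equals column 7 of H (binary 0111), so error is at position 7.
Correct: flip bit 7 of r = 101011011010111 to get c = 101011111010111.


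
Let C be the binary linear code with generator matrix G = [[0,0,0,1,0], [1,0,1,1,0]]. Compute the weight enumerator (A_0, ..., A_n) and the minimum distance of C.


Weight distribution: A_0 = 1, A_1 = 1, A_2 = 1, A_3 = 1. Minimum distance d = 1.

Enumerate all 2^2 = 4 messages m ∈ F_2^2.
For each, compute codeword c = mG in F_2^5, then tally its weight.
  m = 00 → c = 00000, weight = 0.
  m = 10 → c = 00010, weight = 1.
  m = 01 → c = 10110, weight = 3.
  m = 11 → c = 10100, weight = 2.
Tally weights:
  weight 0: 1 codewords.
  weight 1: 1 codewords.
  weight 2: 1 codewords.
  weight 3: 1 codewords.
Minimum distance d = smallest w > 0 with A_w > 0 = 1.
Sanity: Σ A_w = 4 = 2^2 = 4 ✓.


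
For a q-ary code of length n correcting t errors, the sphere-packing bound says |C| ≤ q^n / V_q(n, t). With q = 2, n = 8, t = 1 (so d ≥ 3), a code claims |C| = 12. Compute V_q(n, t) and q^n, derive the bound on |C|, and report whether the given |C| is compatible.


V_q(n, t) = 9, q^n = 256, Hamming bound = 28, |C| = 12 ≤ bound (satisfied).

Step 1: Compute V_q(n, t) = Σ_{j=0}^1 C(n, j) (q−1)^j.
  j = 0: C(8,0)·(1)^0 = 1·1 = 1.
  j = 1: C(8,1)·(1)^1 = 8·1 = 8.
  V_q(n, t) = 1 + 8 = 9.
Step 2: q^n = 2^8 = 256.
Step 3: Hamming bound ⌊q^n / V_q(n,t)⌋ = ⌊256/9⌋ = 28.
Step 4: Compare |C| = 12 to 28: satisfied.
The claimed |C| lies below the Hamming bound.


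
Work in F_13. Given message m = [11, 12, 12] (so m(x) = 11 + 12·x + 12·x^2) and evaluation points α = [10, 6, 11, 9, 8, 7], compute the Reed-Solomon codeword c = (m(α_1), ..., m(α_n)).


c = [5, 8, 9, 12, 4, 7]

Message polynomial: m(x) = 11 + 12·x + 12·x^2 (mod 13).
For each evaluation point α_i, compute m(α_i) mod 13:
  α_1 = 10: Horner steps 12 → 2 → 5, so m(10) = 5.
  α_2 = 6: Horner steps 12 → 6 → 8, so m(6) = 8.
  α_3 = 11: Horner steps 12 → 1 → 9, so m(11) = 9.
  α_4 = 9: Horner steps 12 → 3 → 12, so m(9) = 12.
  α_5 = 8: Horner steps 12 → 4 → 4, so m(8) = 4.
  α_6 = 7: Horner steps 12 → 5 → 7, so m(7) = 7.
Codeword c = [5, 8, 9, 12, 4, 7] ∈ F_13^6.


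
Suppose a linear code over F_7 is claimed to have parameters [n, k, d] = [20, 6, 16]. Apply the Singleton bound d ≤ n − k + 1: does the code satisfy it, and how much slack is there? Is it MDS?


Singleton RHS = n − k + 1 = 15, slack = -1, bound violated (no such code; not MDS).

Singleton bound: d ≤ n − k + 1.
Here n = 20, k = 6, so n − k + 1 = 15.
Given d = 16, check d ≤ 15: NO.
Slack = (n − k + 1) − d = -1.
The slack is negative: d = 16 exceeds n − k + 1 = 15 by 1, so the Singleton bound is violated and no linear [20, 6, 16]_7 code can exist. In particular it is not MDS (MDS requires d = n − k + 1 exactly).
Description: the claimed parameters are [20, 6, 16]_7; such a code would be impossible (violates the Singleton bound).


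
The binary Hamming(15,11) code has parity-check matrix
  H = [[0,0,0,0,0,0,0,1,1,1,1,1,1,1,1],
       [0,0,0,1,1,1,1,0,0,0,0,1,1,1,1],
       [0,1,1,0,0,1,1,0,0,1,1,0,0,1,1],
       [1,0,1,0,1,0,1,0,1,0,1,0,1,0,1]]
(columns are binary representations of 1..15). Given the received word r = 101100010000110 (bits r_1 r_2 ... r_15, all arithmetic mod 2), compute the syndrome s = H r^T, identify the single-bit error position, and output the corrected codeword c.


s = (1, 1, 0, 1)^T, error position = 13, corrected codeword c = 101100010000010

Compute s = H r^T mod 2 one row at a time:
  s_1 = 1 + 0 + 0 + 0 + 0 + 1 + 1 + 0 = 3 ≡ 1 (mod 2).
  s_2 = 1 + 0 + 0 + 0 + 0 + 1 + 1 + 0 = 3 ≡ 1 (mod 2).
  s_3 = 0 + 1 + 0 + 0 + 0 + 0 + 1 + 0 = 2 ≡ 0 (mod 2).
  s_4 = 1 + 1 + 0 + 0 + 0 + 0 + 1 + 0 = 3 ≡ 1 (mod 2).
s = (1, 1, 0, 1)^T — this equals column 13 of H (binary 1101), so error is at position 13.
Correct: flip bit 13 of r = 101100010000110 to get c = 101100010000010.


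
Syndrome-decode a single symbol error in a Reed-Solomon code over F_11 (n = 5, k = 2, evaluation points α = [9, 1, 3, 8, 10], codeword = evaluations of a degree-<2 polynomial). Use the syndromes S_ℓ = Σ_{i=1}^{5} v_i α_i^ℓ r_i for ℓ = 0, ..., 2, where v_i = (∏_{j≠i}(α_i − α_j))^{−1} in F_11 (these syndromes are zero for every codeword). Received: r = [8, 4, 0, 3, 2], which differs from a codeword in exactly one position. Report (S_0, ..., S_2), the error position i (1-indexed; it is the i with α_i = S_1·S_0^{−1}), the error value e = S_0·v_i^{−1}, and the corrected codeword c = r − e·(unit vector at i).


S = (2, 2, 2), error at position 2, error magnitude e = 3, c = [8, 1, 0, 3, 2].

Step 1: column multipliers v_i = (∏_{j≠i}(α_i − α_j))^{−1} mod 11.
  i = 1 (α = 9): (9−1)(9−3)(9−8)(9−10) = 8·6·1·(−1) = −48 ≡ 7, so v_1 = 7^{−1} = 8 (mod 11).
  i = 2 (α = 1): (1−9)(1−3)(1−8)(1−10) = (−8)·(−2)·(−7)·(−9) = 1008 ≡ 7, so v_2 = 7^{−1} = 8 (mod 11).
  i = 3 (α = 3): (3−9)(3−1)(3−8)(3−10) = (−6)·2·(−5)·(−7) = −420 ≡ 9, so v_3 = 9^{−1} = 5 (mod 11).
  i = 4 (α = 8): (8−9)(8−1)(8−3)(8−10) = (−1)·7·5·(−2) = 70 ≡ 4, so v_4 = 4^{−1} = 3 (mod 11).
  i = 5 (α = 10): (10−9)(10−1)(10−3)(10−8) = 1·9·7·2 = 126 ≡ 5, so v_5 = 5^{−1} = 9 (mod 11).
  v = [8, 8, 5, 3, 9].
Step 2: syndromes of r = [8, 4, 0, 3, 2] (all sums mod 11).
  S_0 = Σ v_i r_i = 8·8 + 8·4 + 5·0 + 3·3 + 9·2 = 123 ≡ 2.
  S_1 = Σ v_i α_i r_i = 8·9·8 + 8·1·4 + 5·3·0 + 3·8·3 + 9·10·2 = 860 ≡ 2.
  α_i^2 mod 11 = [4, 1, 9, 9, 1].
  S_2 = Σ v_i α_i^2 r_i = 8·4·8 + 8·1·4 + 5·9·0 + 3·9·3 + 9·1·2 = 387 ≡ 2.
  S = (2, 2, 2) ≠ 0, so r is not a codeword (an error is present).
Step 3: locate the error. For a single error e at position i, S_ℓ = v_i·e·α_i^ℓ, so α_err = S_1/S_0.
  S_0^{−1} = 2^{−1} = 6 (mod 11), so α_err = 2·6 = 12 ≡ 1 = α_2. Error position i = 2.
  Consistency check: S_2/S_1 = 2·6 = 12 ≡ 1 = α_err ✓ (single-error assumption holds).
Step 4: error magnitude e = S_0/v_2 = S_0·∏_{j≠2}(α_2 − α_j) = 2·7 = 14 ≡ 3 (mod 11).
Step 5: correct position 2: c_2 = r_2 − e = 4 − 3 ≡ 1 (mod 11). Hence c = [8, 1, 0, 3, 2].
  Check: interpolating c through the α_i gives m(x) = 7 + 5·x (degree < 2) with m(α_i) = c_i for every i, so c is indeed a codeword.


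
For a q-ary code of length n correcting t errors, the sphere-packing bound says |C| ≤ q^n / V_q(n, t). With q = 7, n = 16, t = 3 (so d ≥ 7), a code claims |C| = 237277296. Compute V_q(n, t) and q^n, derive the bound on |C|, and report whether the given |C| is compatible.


V_q(n, t) = 125377, q^n = 33232930569601, Hamming bound = 265064011, |C| = 237277296 ≤ bound (satisfied).

Step 1: Compute V_q(n, t) = Σ_{j=0}^3 C(n, j) (q−1)^j.
  j = 0: C(16,0)·(6)^0 = 1·1 = 1.
  j = 1: C(16,1)·(6)^1 = 16·6 = 96.
  j = 2: C(16,2)·(6)^2 = 120·36 = 4320.
  j = 3: C(16,3)·(6)^3 = 560·216 = 120960.
  V_q(n, t) = 1 + 96 + 4320 + 120960 = 125377.
Step 2: q^n = 7^16 = 33232930569601.
Step 3: Hamming bound ⌊q^n / V_q(n,t)⌋ = ⌊33232930569601/125377⌋ = 265064011.
Step 4: Compare |C| = 237277296 to 265064011: satisfied.
The claimed |C| lies below the Hamming bound.


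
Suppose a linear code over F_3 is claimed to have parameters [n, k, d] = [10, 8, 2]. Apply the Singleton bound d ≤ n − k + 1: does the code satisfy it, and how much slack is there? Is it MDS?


Singleton RHS = n − k + 1 = 3, slack = 1, bound satisfied, not MDS.

Singleton bound: d ≤ n − k + 1.
Here n = 10, k = 8, so n − k + 1 = 3.
Given d = 2, check d ≤ 3: YES.
Slack = (n − k + 1) − d = 1.
The code is NOT MDS (slack = 1 > 0).
Description: the claimed parameters are [10, 8, 2]_3; such a code would be non-MDS.


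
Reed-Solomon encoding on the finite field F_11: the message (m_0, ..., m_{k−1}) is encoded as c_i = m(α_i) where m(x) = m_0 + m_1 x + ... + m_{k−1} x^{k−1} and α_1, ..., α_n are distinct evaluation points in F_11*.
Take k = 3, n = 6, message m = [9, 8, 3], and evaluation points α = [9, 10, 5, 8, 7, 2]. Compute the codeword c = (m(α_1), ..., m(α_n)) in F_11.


c = [5, 4, 3, 1, 3, 4]

Message polynomial: m(x) = 9 + 8·x + 3·x^2 (mod 11).
For each evaluation point α_i, compute m(α_i) mod 11:
  α_1 = 9: Horner steps 3 → 2 → 5, so m(9) = 5.
  α_2 = 10: Horner steps 3 → 5 → 4, so m(10) = 4.
  α_3 = 5: Horner steps 3 → 1 → 3, so m(5) = 3.
  α_4 = 8: Horner steps 3 → 10 → 1, so m(8) = 1.
  α_5 = 7: Horner steps 3 → 7 → 3, so m(7) = 3.
  α_6 = 2: Horner steps 3 → 3 → 4, so m(2) = 4.
Codeword c = [5, 4, 3, 1, 3, 4] ∈ F_11^6.


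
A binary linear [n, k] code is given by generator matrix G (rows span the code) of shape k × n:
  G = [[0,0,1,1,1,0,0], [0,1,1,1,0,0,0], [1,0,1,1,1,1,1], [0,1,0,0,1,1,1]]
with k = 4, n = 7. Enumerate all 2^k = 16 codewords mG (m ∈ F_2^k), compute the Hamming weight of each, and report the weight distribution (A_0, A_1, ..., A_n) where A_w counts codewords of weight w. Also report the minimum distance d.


Weight distribution: A_0 = 1, A_1 = 1, A_2 = 2, A_3 = 4, A_4 = 3, A_5 = 3, A_6 = 2. Minimum distance d = 1.

Enumerate all 2^4 = 16 messages m ∈ F_2^4.
For each, compute codeword c = mG in F_2^7, then tally its weight.
  m = 0000 → c = 0000000, weight = 0.
  m = 1000 → c = 0011100, weight = 3.
  m = 0100 → c = 0111000, weight = 3.
  m = 1100 → c = 0100100, weight = 2.
  m = 0010 → c = 1011111, weight = 6.
  m = 1010 → c = 1000011, weight = 3.
  m = 0110 → c = 1100111, weight = 5.
  m = 1110 → c = 1111011, weight = 6.
  m = 0001 → c = 0100111, weight = 4.
  m = 1001 → c = 0111011, weight = 5.
  m = 0101 → c = 0011111, weight = 5.
  m = 1101 → c = 0000011, weight = 2.
  m = 0011 → c = 1111000, weight = 4.
  m = 1011 → c = 1100100, weight = 3.
  m = 0111 → c = 1000000, weight = 1.
  m = 1111 → c = 1011100, weight = 4.
Tally weights:
  weight 0: 1 codewords.
  weight 1: 1 codewords.
  weight 2: 2 codewords.
  weight 3: 4 codewords.
  weight 4: 3 codewords.
  weight 5: 3 codewords.
  weight 6: 2 codewords.
Minimum distance d = smallest w > 0 with A_w > 0 = 1.
Sanity: Σ A_w = 16 = 2^4 = 16 ✓.


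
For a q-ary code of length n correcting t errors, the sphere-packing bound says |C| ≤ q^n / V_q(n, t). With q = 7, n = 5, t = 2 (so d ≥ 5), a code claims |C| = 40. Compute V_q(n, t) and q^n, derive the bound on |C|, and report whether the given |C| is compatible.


V_q(n, t) = 391, q^n = 16807, Hamming bound = 42, |C| = 40 ≤ bound (satisfied).

Step 1: Compute V_q(n, t) = Σ_{j=0}^2 C(n, j) (q−1)^j.
  j = 0: C(5,0)·(6)^0 = 1·1 = 1.
  j = 1: C(5,1)·(6)^1 = 5·6 = 30.
  j = 2: C(5,2)·(6)^2 = 10·36 = 360.
  V_q(n, t) = 1 + 30 + 360 = 391.
Step 2: q^n = 7^5 = 16807.
Step 3: Hamming bound ⌊q^n / V_q(n,t)⌋ = ⌊16807/391⌋ = 42.
Step 4: Compare |C| = 40 to 42: satisfied.
The claimed |C| lies below the Hamming bound.


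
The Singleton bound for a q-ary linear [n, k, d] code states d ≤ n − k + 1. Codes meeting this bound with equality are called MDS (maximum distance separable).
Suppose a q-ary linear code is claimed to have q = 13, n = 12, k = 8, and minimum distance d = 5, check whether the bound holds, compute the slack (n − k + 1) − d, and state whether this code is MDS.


Singleton RHS = n − k + 1 = 5, slack = 0, bound satisfied, MDS.

Singleton bound: d ≤ n − k + 1.
Here n = 12, k = 8, so n − k + 1 = 5.
Given d = 5, check d ≤ 5: YES.
Slack = (n − k + 1) − d = 0.
The code is MDS (slack = 0).
Description: the claimed parameters are [12, 8, 5]_13; such a code would be MDS (meets Singleton bound).


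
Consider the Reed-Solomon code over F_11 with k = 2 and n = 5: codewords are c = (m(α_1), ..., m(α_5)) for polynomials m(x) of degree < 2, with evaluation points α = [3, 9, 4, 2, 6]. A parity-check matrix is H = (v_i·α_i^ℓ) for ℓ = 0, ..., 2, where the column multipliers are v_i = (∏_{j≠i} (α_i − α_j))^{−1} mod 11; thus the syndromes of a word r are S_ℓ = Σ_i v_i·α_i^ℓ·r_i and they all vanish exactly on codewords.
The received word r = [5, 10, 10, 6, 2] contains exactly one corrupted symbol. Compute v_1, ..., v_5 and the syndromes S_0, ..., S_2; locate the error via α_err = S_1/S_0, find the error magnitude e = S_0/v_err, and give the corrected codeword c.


S = (8, 10, 7), error at position 3, error magnitude e = 6, c = [5, 10, 4, 6, 2].

Step 1: column multipliers v_i = (∏_{j≠i}(α_i − α_j))^{−1} mod 11.
  i = 1 (α = 3): (3−9)(3−4)(3−2)(3−6) = (−6)·(−1)·1·(−3) = −18 ≡ 4, so v_1 = 4^{−1} = 3 (mod 11).
  i = 2 (α = 9): (9−3)(9−4)(9−2)(9−6) = 6·5·7·3 = 630 ≡ 3, so v_2 = 3^{−1} = 4 (mod 11).
  i = 3 (α = 4): (4−3)(4−9)(4−2)(4−6) = 1·(−5)·2·(−2) = 20 ≡ 9, so v_3 = 9^{−1} = 5 (mod 11).
  i = 4 (α = 2): (2−3)(2−9)(2−4)(2−6) = (−1)·(−7)·(−2)·(−4) = 56 ≡ 1, so v_4 = 1^{−1} = 1 (mod 11).
  i = 5 (α = 6): (6−3)(6−9)(6−4)(6−2) = 3·(−3)·2·4 = −72 ≡ 5, so v_5 = 5^{−1} = 9 (mod 11).
  v = [3, 4, 5, 1, 9].
Step 2: syndromes of r = [5, 10, 10, 6, 2] (all sums mod 11).
  S_0 = Σ v_i r_i = 3·5 + 4·10 + 5·10 + 1·6 + 9·2 = 129 ≡ 8.
  S_1 = Σ v_i α_i r_i = 3·3·5 + 4·9·10 + 5·4·10 + 1·2·6 + 9·6·2 = 725 ≡ 10.
  α_i^2 mod 11 = [9, 4, 5, 4, 3].
  S_2 = Σ v_i α_i^2 r_i = 3·9·5 + 4·4·10 + 5·5·10 + 1·4·6 + 9·3·2 = 623 ≡ 7.
  S = (8, 10, 7) ≠ 0, so r is not a codeword (an error is present).
Step 3: locate the error. For a single error e at position i, S_ℓ = v_i·e·α_i^ℓ, so α_err = S_1/S_0.
  S_0^{−1} = 8^{−1} = 7 (mod 11), so α_err = 10·7 = 70 ≡ 4 = α_3. Error position i = 3.
  Consistency check: S_2/S_1 = 7·10 = 70 ≡ 4 = α_err ✓ (single-error assumption holds).
Step 4: error magnitude e = S_0/v_3 = S_0·∏_{j≠3}(α_3 − α_j) = 8·9 = 72 ≡ 6 (mod 11).
Step 5: correct position 3: c_3 = r_3 − e = 10 − 6 ≡ 4 (mod 11). Hence c = [5, 10, 4, 6, 2].
  Check: interpolating c through the α_i gives m(x) = 8 + 10·x (degree < 2) with m(α_i) = c_i for every i, so c is indeed a codeword.


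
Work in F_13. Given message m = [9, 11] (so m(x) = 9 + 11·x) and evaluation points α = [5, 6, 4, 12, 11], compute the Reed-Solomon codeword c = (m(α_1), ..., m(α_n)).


c = [12, 10, 1, 11, 0]

Message polynomial: m(x) = 9 + 11·x (mod 13).
For each evaluation point α_i, compute m(α_i) mod 13:
  α_1 = 5: Horner steps 11 → 12, so m(5) = 12.
  α_2 = 6: Horner steps 11 → 10, so m(6) = 10.
  α_3 = 4: Horner steps 11 → 1, so m(4) = 1.
  α_4 = 12: Horner steps 11 → 11, so m(12) = 11.
  α_5 = 11: Horner steps 11 → 0, so m(11) = 0.
Codeword c = [12, 10, 1, 11, 0] ∈ F_13^5.


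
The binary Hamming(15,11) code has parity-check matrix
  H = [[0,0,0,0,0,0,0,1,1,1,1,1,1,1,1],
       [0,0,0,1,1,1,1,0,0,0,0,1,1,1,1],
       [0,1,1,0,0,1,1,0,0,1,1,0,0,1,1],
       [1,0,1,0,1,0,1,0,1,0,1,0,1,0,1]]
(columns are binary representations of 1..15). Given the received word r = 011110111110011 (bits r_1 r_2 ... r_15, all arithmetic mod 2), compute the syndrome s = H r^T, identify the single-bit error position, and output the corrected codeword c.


s = (0, 1, 1, 0)^T, error position = 6, corrected codeword c = 011111111110011

Compute s = H r^T mod 2 one row at a time:
  s_1 = 1 + 1 + 1 + 1 + 0 + 0 + 1 + 1 = 6 ≡ 0 (mod 2).
  s_2 = 1 + 1 + 0 + 1 + 0 + 0 + 1 + 1 = 5 ≡ 1 (mod 2).
  s_3 = 1 + 1 + 0 + 1 + 1 + 1 + 1 + 1 = 7 ≡ 1 (mod 2).
  s_4 = 0 + 1 + 1 + 1 + 1 + 1 + 0 + 1 = 6 ≡ 0 (mod 2).
s = (0, 1, 1, 0)^T — this equals column 6 of H (binary 0110), so error is at position 6.
Correct: flip bit 6 of r = 011110111110011 to get c = 011111111110011.


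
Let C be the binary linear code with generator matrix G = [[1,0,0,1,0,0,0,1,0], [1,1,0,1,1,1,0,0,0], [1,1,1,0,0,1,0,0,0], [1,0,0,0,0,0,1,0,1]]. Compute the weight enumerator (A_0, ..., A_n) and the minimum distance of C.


Weight distribution: A_0 = 1, A_3 = 3, A_4 = 4, A_5 = 4, A_6 = 2, A_7 = 1, A_8 = 1. Minimum distance d = 3.

Enumerate all 2^4 = 16 messages m ∈ F_2^4.
For each, compute codeword c = mG in F_2^9, then tally its weight.
  m = 0000 → c = 000000000, weight = 0.
  m = 1000 → c = 100100010, weight = 3.
  m = 0100 → c = 110111000, weight = 5.
  m = 1100 → c = 010011010, weight = 4.
  m = 0010 → c = 111001000, weight = 4.
  m = 1010 → c = 011101010, weight = 5.
  m = 0110 → c = 001110000, weight = 3.
  m = 1110 → c = 101010010, weight = 4.
  m = 0001 → c = 100000101, weight = 3.
  m = 1001 → c = 000100111, weight = 4.
  m = 0101 → c = 010111101, weight = 6.
  m = 1101 → c = 110011111, weight = 7.
  m = 0011 → c = 011001101, weight = 5.
  m = 1011 → c = 111101111, weight = 8.
  m = 0111 → c = 101110101, weight = 6.
  m = 1111 → c = 001010111, weight = 5.
Tally weights:
  weight 0: 1 codewords.
  weight 3: 3 codewords.
  weight 4: 4 codewords.
  weight 5: 4 codewords.
  weight 6: 2 codewords.
  weight 7: 1 codewords.
  weight 8: 1 codewords.
Minimum distance d = smallest w > 0 with A_w > 0 = 3.
Sanity: Σ A_w = 16 = 2^4 = 16 ✓.


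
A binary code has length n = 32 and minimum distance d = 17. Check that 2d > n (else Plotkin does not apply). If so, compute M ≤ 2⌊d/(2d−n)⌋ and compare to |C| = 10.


Plotkin bound M ≤ 16; given |C| = 10 ≤ bound (satisfied).

Check applicability: 2d = 34, n = 32.
2d − n = 2 > 0, so Plotkin applies.
Compute d/(2d−n) = 17/2 ≈ 8.5000.
⌊d/(2d−n)⌋ = 8.
Plotkin bound: M ≤ 2·8 = 16.
Given |C| = 10, check: satisfied.
This |C| is below the Plotkin bound.


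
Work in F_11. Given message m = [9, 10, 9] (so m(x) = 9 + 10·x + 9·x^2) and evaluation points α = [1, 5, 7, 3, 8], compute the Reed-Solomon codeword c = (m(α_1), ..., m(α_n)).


c = [6, 9, 3, 10, 5]

Message polynomial: m(x) = 9 + 10·x + 9·x^2 (mod 11).
For each evaluation point α_i, compute m(α_i) mod 11:
  α_1 = 1: Horner steps 9 → 8 → 6, so m(1) = 6.
  α_2 = 5: Horner steps 9 → 0 → 9, so m(5) = 9.
  α_3 = 7: Horner steps 9 → 7 → 3, so m(7) = 3.
  α_4 = 3: Horner steps 9 → 4 → 10, so m(3) = 10.
  α_5 = 8: Horner steps 9 → 5 → 5, so m(8) = 5.
Codeword c = [6, 9, 3, 10, 5] ∈ F_11^5.


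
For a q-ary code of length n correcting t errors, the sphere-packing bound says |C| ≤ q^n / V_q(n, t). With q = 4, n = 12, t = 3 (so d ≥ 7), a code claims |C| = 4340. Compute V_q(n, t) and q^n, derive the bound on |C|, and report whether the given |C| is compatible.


V_q(n, t) = 6571, q^n = 16777216, Hamming bound = 2553, |C| = 4340 > bound (violated).

Step 1: Compute V_q(n, t) = Σ_{j=0}^3 C(n, j) (q−1)^j.
  j = 0: C(12,0)·(3)^0 = 1·1 = 1.
  j = 1: C(12,1)·(3)^1 = 12·3 = 36.
  j = 2: C(12,2)·(3)^2 = 66·9 = 594.
  j = 3: C(12,3)·(3)^3 = 220·27 = 5940.
  V_q(n, t) = 1 + 36 + 594 + 5940 = 6571.
Step 2: q^n = 4^12 = 16777216.
Step 3: Hamming bound ⌊q^n / V_q(n,t)⌋ = ⌊16777216/6571⌋ = 2553.
Step 4: Compare |C| = 4340 to 2553: violated.
The claimed |C| lies above the Hamming bound, so no 4-ary code of length 12 with d ≥ 7 can have 4340 codewords.


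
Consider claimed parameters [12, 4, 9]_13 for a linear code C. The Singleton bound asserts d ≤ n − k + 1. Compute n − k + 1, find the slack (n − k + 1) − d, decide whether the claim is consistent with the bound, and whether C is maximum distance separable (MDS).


Singleton RHS = n − k + 1 = 9, slack = 0, bound satisfied, MDS.

Singleton bound: d ≤ n − k + 1.
Here n = 12, k = 4, so n − k + 1 = 9.
Given d = 9, check d ≤ 9: YES.
Slack = (n − k + 1) − d = 0.
The code is MDS (slack = 0).
Description: the claimed parameters are [12, 4, 9]_13; such a code would be MDS (meets Singleton bound).


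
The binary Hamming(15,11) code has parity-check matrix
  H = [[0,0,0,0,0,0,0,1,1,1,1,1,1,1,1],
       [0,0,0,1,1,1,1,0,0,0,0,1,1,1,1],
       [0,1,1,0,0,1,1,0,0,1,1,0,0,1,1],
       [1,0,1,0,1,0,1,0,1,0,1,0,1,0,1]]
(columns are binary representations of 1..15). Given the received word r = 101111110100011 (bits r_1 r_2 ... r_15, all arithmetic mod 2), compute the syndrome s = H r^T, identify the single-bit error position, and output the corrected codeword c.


s = (0, 0, 0, 1)^T, error position = 1, corrected codeword c = 001111110100011

Compute s = H r^T mod 2 one row at a time:
  s_1 = 1 + 0 + 1 + 0 + 0 + 0 + 1 + 1 = 4 ≡ 0 (mod 2).
  s_2 = 1 + 1 + 1 + 1 + 0 + 0 + 1 + 1 = 6 ≡ 0 (mod 2).
  s_3 = 0 + 1 + 1 + 1 + 1 + 0 + 1 + 1 = 6 ≡ 0 (mod 2).
  s_4 = 1 + 1 + 1 + 1 + 0 + 0 + 0 + 1 = 5 ≡ 1 (mod 2).
s = (0, 0, 0, 1)^T — this equals column 1 of H (binary 0001), so error is at position 1.
Correct: flip bit 1 of r = 101111110100011 to get c = 001111110100011.


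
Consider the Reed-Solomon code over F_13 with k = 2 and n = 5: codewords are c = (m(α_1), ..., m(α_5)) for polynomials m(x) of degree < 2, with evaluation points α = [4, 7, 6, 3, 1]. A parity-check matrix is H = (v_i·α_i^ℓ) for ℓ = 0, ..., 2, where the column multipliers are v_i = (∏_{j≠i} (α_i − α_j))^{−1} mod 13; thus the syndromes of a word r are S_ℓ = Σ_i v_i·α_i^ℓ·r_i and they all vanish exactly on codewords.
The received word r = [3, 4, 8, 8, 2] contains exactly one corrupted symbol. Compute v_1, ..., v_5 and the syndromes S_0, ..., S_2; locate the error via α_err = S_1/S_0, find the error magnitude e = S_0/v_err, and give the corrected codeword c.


S = (7, 8, 11), error at position 4, error magnitude e = 1, c = [3, 4, 8, 7, 2].

Step 1: column multipliers v_i = (∏_{j≠i}(α_i − α_j))^{−1} mod 13.
  i = 1 (α = 4): (4−7)(4−6)(4−3)(4−1) = (−3)·(−2)·1·3 = 18 ≡ 5, so v_1 = 5^{−1} = 8 (mod 13).
  i = 2 (α = 7): (7−4)(7−6)(7−3)(7−1) = 3·1·4·6 = 72 ≡ 7, so v_2 = 7^{−1} = 2 (mod 13).
  i = 3 (α = 6): (6−4)(6−7)(6−3)(6−1) = 2·(−1)·3·5 = −30 ≡ 9, so v_3 = 9^{−1} = 3 (mod 13).
  i = 4 (α = 3): (3−4)(3−7)(3−6)(3−1) = (−1)·(−4)·(−3)·2 = −24 ≡ 2, so v_4 = 2^{−1} = 7 (mod 13).
  i = 5 (α = 1): (1−4)(1−7)(1−6)(1−3) = (−3)·(−6)·(−5)·(−2) = 180 ≡ 11, so v_5 = 11^{−1} = 6 (mod 13).
  v = [8, 2, 3, 7, 6].
Step 2: syndromes of r = [3, 4, 8, 8, 2] (all sums mod 13).
  S_0 = Σ v_i r_i = 8·3 + 2·4 + 3·8 + 7·8 + 6·2 = 124 ≡ 7.
  S_1 = Σ v_i α_i r_i = 8·4·3 + 2·7·4 + 3·6·8 + 7·3·8 + 6·1·2 = 476 ≡ 8.
  α_i^2 mod 13 = [3, 10, 10, 9, 1].
  S_2 = Σ v_i α_i^2 r_i = 8·3·3 + 2·10·4 + 3·10·8 + 7·9·8 + 6·1·2 = 908 ≡ 11.
  S = (7, 8, 11) ≠ 0, so r is not a codeword (an error is present).
Step 3: locate the error. For a single error e at position i, S_ℓ = v_i·e·α_i^ℓ, so α_err = S_1/S_0.
  S_0^{−1} = 7^{−1} = 2 (mod 13), so α_err = 8·2 = 16 ≡ 3 = α_4. Error position i = 4.
  Consistency check: S_2/S_1 = 11·5 = 55 ≡ 3 = α_err ✓ (single-error assumption holds).
Step 4: error magnitude e = S_0/v_4 = S_0·∏_{j≠4}(α_4 − α_j) = 7·2 = 14 ≡ 1 (mod 13).
Step 5: correct position 4: c_4 = r_4 − e = 8 − 1 ≡ 7 (mod 13). Hence c = [3, 4, 8, 7, 2].
  Check: interpolating c through the α_i gives m(x) = 6 + 9·x (degree < 2) with m(α_i) = c_i for every i, so c is indeed a codeword.
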